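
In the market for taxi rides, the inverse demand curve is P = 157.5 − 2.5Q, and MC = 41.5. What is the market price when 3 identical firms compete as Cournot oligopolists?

In a 3-firm Cournot equilibrium, symmetry and the first-order condition give q = (157.5 − 41.5)/(10) = 11.6. So Q = 34.8 and P = 70.5.

P = 70.5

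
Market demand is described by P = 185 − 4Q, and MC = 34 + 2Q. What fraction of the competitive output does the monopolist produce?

The monopolist equates marginal revenue to marginal cost: 185 − 8Q = 34 + 2Q, so Q = 15.1. From demand, P = 124.6.
Competitive equilibrium sets price equal to marginal cost: 185 − 4Q = 34 + 2Q, so Q = 151/6 and P = 253/3.
Ratio Q_m/Q_c = 15.1/(151/6) = 0.6.

Q_m/Q_c = 0.6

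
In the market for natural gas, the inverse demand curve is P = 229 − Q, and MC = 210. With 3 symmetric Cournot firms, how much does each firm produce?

q_i = 4.75

Cournot with 3 identical firms: the symmetric best-response condition is 229 − 4q = 210. Each firm produces q = 4.75, total output Q = 14.25, price P = 214.75.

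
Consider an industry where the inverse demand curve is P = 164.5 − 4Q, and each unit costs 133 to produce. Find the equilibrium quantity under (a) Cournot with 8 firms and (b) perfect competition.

Cournot: Q = 7; Competition: Q = 7.875

In a 8-firm Cournot equilibrium, symmetry and the first-order condition give q = (164.5 − 133)/(36) = 0.875. So Q = 7 and P = 136.5.
Competitive firms price at marginal cost: P = 133, giving Q = 7.875.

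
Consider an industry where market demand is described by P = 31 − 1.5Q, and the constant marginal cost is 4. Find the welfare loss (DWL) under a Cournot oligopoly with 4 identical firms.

DWL = 9.72

Perfect competition: P = MC = 4, so 31 − 1.5Q = 4 and Q = 18.
In a 4-firm Cournot equilibrium, symmetry and the first-order condition give q = (31 − 4)/(7.5) = 3.6. So Q = 14.4 and P = 9.4.
DWL is the triangle between Q = 14.4 and Q = 18: ½·(18 − 14.4)·(9.4 − 4) = 9.72.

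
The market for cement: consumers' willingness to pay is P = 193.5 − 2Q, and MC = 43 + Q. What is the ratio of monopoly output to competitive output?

Q_m/Q_c = 0.6

The monopolist equates marginal revenue to marginal cost: 193.5 − 4Q = 43 + Q, so Q = 30.1. From demand, P = 133.3.
Under competition P = MC: 193.5 − 2Q = 43 + Q ⇒ Q = 301/6, P = 559/6.
Ratio Q_m/Q_c = 30.1/(301/6) = 0.6.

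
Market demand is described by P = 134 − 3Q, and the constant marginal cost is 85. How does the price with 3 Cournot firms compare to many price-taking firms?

Cournot with 3 identical firms: the symmetric best-response condition is 134 − 12q = 85. Each firm produces q = 49/12, total output Q = 12.25, price P = 97.25.
Competitive firms price at marginal cost: P = 85, giving Q = 49/3.

Cournot: P = 97.25; Competition: P = 85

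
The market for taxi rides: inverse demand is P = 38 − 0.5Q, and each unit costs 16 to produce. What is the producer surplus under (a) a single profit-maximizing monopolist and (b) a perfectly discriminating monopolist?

Monopoly: PS = 242; Perfect PD: PS = 484

The monopolist equates marginal revenue to marginal cost: 38 − Q = 16, so Q = 22. From demand, P = 27.
PS = (27 − 16)·22 = 242.
With perfect price discrimination, output is the efficient level Q = 44 (where demand meets MC), but every buyer pays their willingness to pay: CS = 0 and PS = total surplus.
PS = ½·(38 − 16)·44 = 484.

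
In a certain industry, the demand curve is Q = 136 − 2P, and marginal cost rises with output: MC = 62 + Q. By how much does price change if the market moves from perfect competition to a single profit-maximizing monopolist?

Price rises by 0.5

Inverting demand: P = 68 − 0.5Q.
Under competition P = MC: 68 − 0.5Q = 62 + Q ⇒ Q = 4, P = 66.
Monopoly sets MR = MC: 68 − Q = 62 + Q ⇒ Q = 3, P = 68 − 0.5·3 = 66.5.
Change in price: 66.5 − 66 = 0.5.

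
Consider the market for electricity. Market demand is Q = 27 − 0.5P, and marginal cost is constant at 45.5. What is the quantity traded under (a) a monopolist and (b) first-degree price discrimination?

Inverting demand: P = 54 − 2Q.
Monopoly sets MR = MC: 54 − 4Q = 45.5 ⇒ Q = 2.125, P = 54 − 2·2.125 = 49.75.
A perfectly discriminating monopolist sells every unit with P(Q) ≥ MC(Q), so output equals the competitive quantity Q = 4.25. Each buyer pays their reservation price, so CS = 0 and the firm captures all surplus.

Monopoly: Q = 2.125; Perfect PD: Q = 4.25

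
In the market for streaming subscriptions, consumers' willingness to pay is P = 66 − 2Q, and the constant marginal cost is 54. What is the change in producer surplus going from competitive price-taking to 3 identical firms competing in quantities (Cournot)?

Competitive firms price at marginal cost: P = 54, giving Q = 6.
PS = (54 − 54)·6 = 0.
Cournot with 3 identical firms: the symmetric best-response condition is 66 − 8q = 54. Each firm produces q = 1.5, total output Q = 4.5, price P = 57.
PS = (57 − 54)·4.5 = 13.5.
Change in producer surplus: 13.5 − 0 = 13.5.

PS rises by 13.5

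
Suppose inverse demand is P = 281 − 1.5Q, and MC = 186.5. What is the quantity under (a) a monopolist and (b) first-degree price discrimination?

The monopolist equates marginal revenue to marginal cost: 281 − 3Q = 186.5, so Q = 31.5. From demand, P = 233.75.
A perfectly discriminating monopolist sells every unit with P(Q) ≥ MC(Q), so output equals the competitive quantity Q = 63. Each buyer pays their reservation price, so CS = 0 and the firm captures all surplus.

Monopoly: Q = 31.5; Perfect PD: Q = 63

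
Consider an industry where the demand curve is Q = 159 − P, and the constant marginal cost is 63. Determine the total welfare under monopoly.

Inverting demand: P = 159 − Q.
Monopoly sets MR = MC: 159 − 2Q = 63 ⇒ Q = 48, P = 159 − 48 = 111.
CS = ½·(159 − 111)·48 = 1152; PS = (111 − 63)·48 = 2304; TS = 3456.

TS = 3456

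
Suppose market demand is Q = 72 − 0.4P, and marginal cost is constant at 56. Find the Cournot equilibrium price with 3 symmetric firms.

Inverting demand: P = 180 − 2.5Q.
In a 3-firm Cournot equilibrium, symmetry and the first-order condition give q = (180 − 56)/(10) = 12.4. So Q = 37.2 and P = 87.

P = 87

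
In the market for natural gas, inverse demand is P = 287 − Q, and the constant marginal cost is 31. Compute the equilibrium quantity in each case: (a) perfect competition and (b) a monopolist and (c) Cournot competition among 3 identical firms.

Competitive firms price at marginal cost: P = 31, giving Q = 256.
The monopolist equates marginal revenue to marginal cost: 287 − 2Q = 31, so Q = 128. From demand, P = 159.
Cournot with 3 identical firms: the symmetric best-response condition is 287 − 4q = 31. Each firm produces q = 64, total output Q = 192, price P = 95.

Competition: Q = 256; Monopoly: Q = 128; Cournot: Q = 192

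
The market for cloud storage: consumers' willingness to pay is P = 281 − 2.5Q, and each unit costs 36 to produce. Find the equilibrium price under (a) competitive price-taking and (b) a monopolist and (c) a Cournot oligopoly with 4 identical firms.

Competitive firms price at marginal cost: P = 36, giving Q = 98.
A monopolist chooses Q where MR = MC. MR = 281 − 5Q; setting this equal to 36 gives Q = 49 and P = 158.5.
Cournot with 4 identical firms: the symmetric best-response condition is 281 − 12.5q = 36. Each firm produces q = 19.6, total output Q = 78.4, price P = 85.

Competition: P = 36; Monopoly: P = 158.5; Cournot: P = 85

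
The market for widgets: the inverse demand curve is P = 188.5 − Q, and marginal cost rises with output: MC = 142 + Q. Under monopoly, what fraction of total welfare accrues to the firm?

PS/TS = 0.75

A monopolist chooses Q where MR = MC. MR = 188.5 − 2Q; setting this equal to 142 + Q gives Q = 15.5 and P = 173.
CS = ½·(188.5 − 173)·15.5 = 120.125.
PS = P·Q − VC(Q) = 173·15.5 − (142·15.5 + ½·1·15.5²) = 360.375.
Share captured = PS/TS = 360.375/480.5 = 0.75.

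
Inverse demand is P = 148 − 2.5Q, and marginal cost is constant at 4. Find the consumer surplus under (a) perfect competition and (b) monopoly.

Competition: CS = 4147.2; Monopoly: CS = 1036.8

Under competition P = MC = 4, so Q = (148 − 4)/2.5 = 57.6.
CS = ½·(148 − 4)·57.6 = 4147.2.
The monopolist equates marginal revenue to marginal cost: 148 − 5Q = 4, so Q = 28.8. From demand, P = 76.
CS = ½·(148 − 76)·28.8 = 1036.8.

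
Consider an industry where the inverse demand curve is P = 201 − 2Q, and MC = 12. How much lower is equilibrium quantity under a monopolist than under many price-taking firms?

Equilibrium quantity falls by 47.25

Under competition P = MC = 12, so Q = (201 − 12)/2 = 94.5.
Monopoly sets MR = MC: 201 − 4Q = 12 ⇒ Q = 47.25, P = 201 − 2·47.25 = 106.5.
Change in equilibrium quantity: 47.25 − 94.5 = −47.25.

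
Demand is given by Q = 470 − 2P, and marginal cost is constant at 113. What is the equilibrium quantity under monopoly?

Inverting demand: P = 235 − 0.5Q.
The monopolist equates marginal revenue to marginal cost: 235 − Q = 113, so Q = 122. From demand, P = 174.

Q = 122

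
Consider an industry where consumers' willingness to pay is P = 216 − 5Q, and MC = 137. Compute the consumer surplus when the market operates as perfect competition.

Under competition P = MC = 137, so Q = (216 − 137)/5 = 15.8.
CS = ½·(216 − 137)·15.8 = 624.1.

CS = 624.1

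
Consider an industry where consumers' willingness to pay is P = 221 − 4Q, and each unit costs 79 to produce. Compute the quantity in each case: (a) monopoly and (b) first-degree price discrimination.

The monopolist equates marginal revenue to marginal cost: 221 − 8Q = 79, so Q = 17.75. From demand, P = 150.
Under first-degree price discrimination the firm charges each unit its demand price and produces up to where P = MC, i.e. Q = 35.5. Consumer surplus is zero; producer surplus equals total surplus.

Monopoly: Q = 17.75; Perfect PD: Q = 35.5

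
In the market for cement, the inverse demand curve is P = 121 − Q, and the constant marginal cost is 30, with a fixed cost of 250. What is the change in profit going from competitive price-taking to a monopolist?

Perfect competition: P = MC = 30, so 121 − Q = 30 and Q = 91.
Profit = (30 − 30)·91 − 250 = −250.
A monopolist chooses Q where MR = MC. MR = 121 − 2Q; setting this equal to 30 gives Q = 45.5 and P = 75.5.
Profit = (75.5 − 30)·45.5 − 250 = 1820.25.
Change in profit: 1820.25 − −250 = 2070.25.

π rises by 2070.25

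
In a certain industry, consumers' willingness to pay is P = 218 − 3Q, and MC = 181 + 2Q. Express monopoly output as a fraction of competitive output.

Q_m/Q_c = 0.625

The monopolist equates marginal revenue to marginal cost: 218 − 6Q = 181 + 2Q, so Q = 4.625. From demand, P = 204.125.
Under competition P = MC: 218 − 3Q = 181 + 2Q ⇒ Q = 7.4, P = 195.8.
Ratio Q_m/Q_c = 4.625/7.4 = 0.625.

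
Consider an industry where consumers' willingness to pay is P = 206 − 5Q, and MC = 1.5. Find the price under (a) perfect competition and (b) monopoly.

Competition: P = 1.5; Monopoly: P = 103.75

Perfect competition: P = MC = 1.5, so 206 − 5Q = 1.5 and Q = 40.9.
A monopolist chooses Q where MR = MC. MR = 206 − 10Q; setting this equal to 1.5 gives Q = 20.45 and P = 103.75.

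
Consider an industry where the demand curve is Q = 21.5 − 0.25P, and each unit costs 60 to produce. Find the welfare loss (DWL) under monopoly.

DWL = 21.125

Inverting demand: P = 86 − 4Q.
Perfect competition: P = MC = 60, so 86 − 4Q = 60 and Q = 6.5.
A monopolist chooses Q where MR = MC. MR = 86 − 8Q; setting this equal to 60 gives Q = 3.25 and P = 73.
DWL is the triangle between Q = 3.25 and Q = 6.5: ½·(6.5 − 3.25)·(73 − 60) = 21.125.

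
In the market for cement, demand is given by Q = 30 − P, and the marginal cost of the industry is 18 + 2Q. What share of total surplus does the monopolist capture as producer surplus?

PS/TS = 0.8

Inverting demand: P = 30 − Q.
Monopoly sets MR = MC: 30 − 2Q = 18 + 2Q ⇒ Q = 3, P = 30 − 3 = 27.
CS = ½·(30 − 27)·3 = 4.5.
PS = P·Q − VC(Q) = 27·3 − (18·3 + ½·2·3²) = 18.
Share captured = PS/TS = 18/22.5 = 0.8.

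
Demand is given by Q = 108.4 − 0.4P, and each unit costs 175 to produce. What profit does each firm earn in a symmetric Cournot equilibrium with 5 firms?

π_i = 102.4

Inverting demand: P = 271 − 2.5Q.
Cournot with 5 identical firms: the symmetric best-response condition is 271 − 15q = 175. Each firm produces q = 6.4, total output Q = 32, price P = 191.
Each firm's profit = (191 − 175)·6.4 = 102.4.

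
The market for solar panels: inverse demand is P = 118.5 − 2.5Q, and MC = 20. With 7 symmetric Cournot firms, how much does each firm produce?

In a 7-firm Cournot equilibrium, symmetry and the first-order condition give q = (118.5 − 20)/(20) = 4.925. So Q = 34.475 and P = 517/16.

q_i = 4.925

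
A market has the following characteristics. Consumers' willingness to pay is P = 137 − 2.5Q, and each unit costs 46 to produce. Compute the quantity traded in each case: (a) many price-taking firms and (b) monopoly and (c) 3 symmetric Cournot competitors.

Competition: Q = 36.4; Monopoly: Q = 18.2; Cournot: Q = 27.3

Competitive firms price at marginal cost: P = 46, giving Q = 36.4.
The monopolist equates marginal revenue to marginal cost: 137 − 5Q = 46, so Q = 18.2. From demand, P = 91.5.
Cournot with 3 identical firms: the symmetric best-response condition is 137 − 10q = 46. Each firm produces q = 9.1, total output Q = 27.3, price P = 68.75.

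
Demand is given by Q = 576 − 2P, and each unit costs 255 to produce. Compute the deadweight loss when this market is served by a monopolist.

DWL = 272.25

Inverting demand: P = 288 − 0.5Q.
Perfect competition: P = MC = 255, so 288 − 0.5Q = 255 and Q = 66.
The monopolist equates marginal revenue to marginal cost: 288 − Q = 255, so Q = 33. From demand, P = 271.5.
DWL is the triangle between Q = 33 and Q = 66: ½·(66 − 33)·(271.5 − 255) = 272.25.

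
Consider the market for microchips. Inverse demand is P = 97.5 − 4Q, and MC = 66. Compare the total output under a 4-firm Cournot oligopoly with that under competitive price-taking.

With 4 symmetric Cournot firms, each firm's FOC gives 97.5 − 20q = 66, so q = 1.575, Q = 4·1.575 = 6.3, and P = 72.3.
Competitive firms price at marginal cost: P = 66, giving Q = 7.875.

Cournot: Q = 6.3; Competition: Q = 7.875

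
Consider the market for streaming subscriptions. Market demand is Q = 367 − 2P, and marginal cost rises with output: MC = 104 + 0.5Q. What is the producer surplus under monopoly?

PS = 2106.75

Inverting demand: P = 183.5 − 0.5Q.
Monopoly sets MR = MC: 183.5 − Q = 104 + 0.5Q ⇒ Q = 53, P = 183.5 − 0.5·53 = 157.
PS = P·Q − VC(Q) = 157·53 − (104·53 + ½·0.5·53²) = 2106.75.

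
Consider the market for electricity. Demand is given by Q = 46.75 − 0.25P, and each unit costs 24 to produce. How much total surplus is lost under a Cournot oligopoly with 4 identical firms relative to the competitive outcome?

Inverting demand: P = 187 − 4Q.
Perfect competition: P = MC = 24, so 187 − 4Q = 24 and Q = 40.75.
Cournot with 4 identical firms: the symmetric best-response condition is 187 − 20q = 24. Each firm produces q = 8.15, total output Q = 32.6, price P = 56.6.
DWL is the triangle between Q = 32.6 and Q = 40.75: ½·(40.75 − 32.6)·(56.6 − 24) = 132.845.

DWL = 132.845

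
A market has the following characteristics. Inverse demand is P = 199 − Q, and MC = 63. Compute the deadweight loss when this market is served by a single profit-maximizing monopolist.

DWL = 2312

Perfect competition: P = MC = 63, so 199 − Q = 63 and Q = 136.
Monopoly sets MR = MC: 199 − 2Q = 63 ⇒ Q = 68, P = 199 − 68 = 131.
DWL is the triangle between Q = 68 and Q = 136: ½·(136 − 68)·(131 − 63) = 2312.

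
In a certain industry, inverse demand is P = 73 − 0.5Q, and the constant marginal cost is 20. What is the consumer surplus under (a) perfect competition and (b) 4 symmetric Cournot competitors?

Competition: CS = 2809; Cournot: CS = 1797.76

Perfect competition: P = MC = 20, so 73 − 0.5Q = 20 and Q = 106.
CS = ½·(73 − 20)·106 = 2809.
Cournot with 4 identical firms: the symmetric best-response condition is 73 − 2.5q = 20. Each firm produces q = 21.2, total output Q = 84.8, price P = 30.6.
CS = ½·(73 − 30.6)·84.8 = 1797.76.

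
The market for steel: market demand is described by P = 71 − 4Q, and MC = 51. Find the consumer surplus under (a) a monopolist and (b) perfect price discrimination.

Monopoly sets MR = MC: 71 − 8Q = 51 ⇒ Q = 2.5, P = 71 − 4·2.5 = 61.
CS = ½·(71 − 61)·2.5 = 12.5.
A perfectly discriminating monopolist sells every unit with P(Q) ≥ MC(Q), so output equals the competitive quantity Q = 5. Each buyer pays their reservation price, so CS = 0 and the firm captures all surplus.
CS = 0.

Monopoly: CS = 12.5; Perfect PD: CS = 0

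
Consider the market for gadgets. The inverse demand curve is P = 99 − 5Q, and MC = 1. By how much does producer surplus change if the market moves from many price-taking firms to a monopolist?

Competitive firms price at marginal cost: P = 1, giving Q = 19.6.
PS = (1 − 1)·19.6 = 0.
The monopolist equates marginal revenue to marginal cost: 99 − 10Q = 1, so Q = 9.8. From demand, P = 50.
PS = (50 − 1)·9.8 = 480.2.
Change in producer surplus: 480.2 − 0 = 480.2.

PS rises by 480.2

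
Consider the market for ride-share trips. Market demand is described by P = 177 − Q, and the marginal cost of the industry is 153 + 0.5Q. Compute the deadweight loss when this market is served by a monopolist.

Under competition P = MC: 177 − Q = 153 + 0.5Q ⇒ Q = 16, P = 161.
The monopolist equates marginal revenue to marginal cost: 177 − 2Q = 153 + 0.5Q, so Q = 9.6. From demand, P = 167.4.
CS = ½·(177 − 161)·16 = 128; PS = (161·16 − 153·16 − ½·0.5·16²) = 64; TS = 192.
CS = ½·(177 − 167.4)·9.6 = 46.08; PS = (167.4·9.6 − 153·9.6 − ½·0.5·9.6²) = 115.2; TS = 161.28.
DWL = 192 − 161.28 = 30.72.

DWL = 30.72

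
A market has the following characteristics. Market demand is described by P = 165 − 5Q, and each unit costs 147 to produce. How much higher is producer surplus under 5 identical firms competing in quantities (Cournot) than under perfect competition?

Perfect competition: P = MC = 147, so 165 − 5Q = 147 and Q = 3.6.
PS = (147 − 147)·3.6 = 0.
Cournot with 5 identical firms: the symmetric best-response condition is 165 − 30q = 147. Each firm produces q = 0.6, total output Q = 3, price P = 150.
PS = (150 − 147)·3 = 9.
Change in producer surplus: 9 − 0 = 9.

PS rises by 9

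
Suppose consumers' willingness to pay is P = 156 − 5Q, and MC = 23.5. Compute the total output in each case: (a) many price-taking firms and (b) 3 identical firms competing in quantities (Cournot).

Competition: Q = 26.5; Cournot: Q = 19.875

Competitive firms price at marginal cost: P = 23.5, giving Q = 26.5.
Cournot with 3 identical firms: the symmetric best-response condition is 156 − 20q = 23.5. Each firm produces q = 6.625, total output Q = 19.875, price P = 56.625.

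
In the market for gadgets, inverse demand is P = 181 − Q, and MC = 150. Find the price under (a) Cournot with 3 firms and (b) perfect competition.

Cournot with 3 identical firms: the symmetric best-response condition is 181 − 4q = 150. Each firm produces q = 7.75, total output Q = 23.25, price P = 157.75.
Competitive firms price at marginal cost: P = 150, giving Q = 31.

Cournot: P = 157.75; Competition: P = 150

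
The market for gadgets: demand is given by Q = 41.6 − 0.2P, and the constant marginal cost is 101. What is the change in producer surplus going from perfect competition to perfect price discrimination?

Inverting demand: P = 208 − 5Q.
Under competition P = MC = 101, so Q = (208 − 101)/5 = 21.4.
PS = (101 − 101)·21.4 = 0.
A perfectly discriminating monopolist sells every unit with P(Q) ≥ MC(Q), so output equals the competitive quantity Q = 21.4. Each buyer pays their reservation price, so CS = 0 and the firm captures all surplus.
PS = ½·(208 − 101)·21.4 = 1144.9.
Change in producer surplus: 1144.9 − 0 = 1144.9.

PS rises by 1144.9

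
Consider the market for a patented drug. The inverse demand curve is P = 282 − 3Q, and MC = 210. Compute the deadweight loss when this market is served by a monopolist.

Competitive firms price at marginal cost: P = 210, giving Q = 24.
The monopolist equates marginal revenue to marginal cost: 282 − 6Q = 210, so Q = 12. From demand, P = 246.
DWL is the triangle between Q = 12 and Q = 24: ½·(24 − 12)·(246 − 210) = 216.

DWL = 216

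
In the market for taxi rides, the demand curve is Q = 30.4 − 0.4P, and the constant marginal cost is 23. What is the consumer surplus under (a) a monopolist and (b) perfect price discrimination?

Monopoly: CS = 140.45; Perfect PD: CS = 0

Inverting demand: P = 76 − 2.5Q.
A monopolist chooses Q where MR = MC. MR = 76 − 5Q; setting this equal to 23 gives Q = 10.6 and P = 49.5.
CS = ½·(76 − 49.5)·10.6 = 140.45.
A perfectly discriminating monopolist sells every unit with P(Q) ≥ MC(Q), so output equals the competitive quantity Q = 21.2. Each buyer pays their reservation price, so CS = 0 and the firm captures all surplus.
CS = 0.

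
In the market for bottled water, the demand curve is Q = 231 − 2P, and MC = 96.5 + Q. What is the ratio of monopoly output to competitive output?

Q_m/Q_c = 0.75

Inverting demand: P = 115.5 − 0.5Q.
Monopoly sets MR = MC: 115.5 − Q = 96.5 + Q ⇒ Q = 9.5, P = 115.5 − 0.5·9.5 = 110.75.
Competitive equilibrium sets price equal to marginal cost: 115.5 − 0.5Q = 96.5 + Q, so Q = 38/3 and P = 655/6.
Ratio Q_m/Q_c = 9.5/(38/3) = 0.75.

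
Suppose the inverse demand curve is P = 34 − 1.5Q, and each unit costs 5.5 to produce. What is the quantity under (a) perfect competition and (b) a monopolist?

Competitive firms price at marginal cost: P = 5.5, giving Q = 19.
A monopolist chooses Q where MR = MC. MR = 34 − 3Q; setting this equal to 5.5 gives Q = 9.5 and P = 19.75.

Competition: Q = 19; Monopoly: Q = 9.5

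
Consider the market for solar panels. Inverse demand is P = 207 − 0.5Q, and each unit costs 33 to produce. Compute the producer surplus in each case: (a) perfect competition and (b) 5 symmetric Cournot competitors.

Competitive firms price at marginal cost: P = 33, giving Q = 348.
PS = (33 − 33)·348 = 0.
With 5 symmetric Cournot firms, each firm's FOC gives 207 − 3q = 33, so q = 58, Q = 5·58 = 290, and P = 62.
PS = (62 − 33)·290 = 8410.

Competition: PS = 0; Cournot: PS = 8410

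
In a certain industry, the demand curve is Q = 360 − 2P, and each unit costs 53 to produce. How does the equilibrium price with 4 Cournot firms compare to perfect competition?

Cournot: P = 78.4; Competition: P = 53

Inverting demand: P = 180 − 0.5Q.
In a 4-firm Cournot equilibrium, symmetry and the first-order condition give q = (180 − 53)/(2.5) = 50.8. So Q = 203.2 and P = 78.4.
Competitive firms price at marginal cost: P = 53, giving Q = 254.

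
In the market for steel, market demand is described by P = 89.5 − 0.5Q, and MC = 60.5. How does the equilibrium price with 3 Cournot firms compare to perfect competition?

Cournot: P = 67.75; Competition: P = 60.5

In a 3-firm Cournot equilibrium, symmetry and the first-order condition give q = (89.5 − 60.5)/(2) = 14.5. So Q = 43.5 and P = 67.75.
Under competition P = MC = 60.5, so Q = (89.5 − 60.5)/0.5 = 58.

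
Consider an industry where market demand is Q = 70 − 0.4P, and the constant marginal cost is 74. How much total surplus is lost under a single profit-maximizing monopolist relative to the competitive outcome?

Inverting demand: P = 175 − 2.5Q.
Competitive firms price at marginal cost: P = 74, giving Q = 40.4.
A monopolist chooses Q where MR = MC. MR = 175 − 5Q; setting this equal to 74 gives Q = 20.2 and P = 124.5.
DWL is the triangle between Q = 20.2 and Q = 40.4: ½·(40.4 − 20.2)·(124.5 − 74) = 510.05.

DWL = 510.05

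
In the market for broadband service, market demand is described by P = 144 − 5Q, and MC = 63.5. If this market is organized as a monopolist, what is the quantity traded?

Q = 8.05

A monopolist chooses Q where MR = MC. MR = 144 − 10Q; setting this equal to 63.5 gives Q = 8.05 and P = 103.75.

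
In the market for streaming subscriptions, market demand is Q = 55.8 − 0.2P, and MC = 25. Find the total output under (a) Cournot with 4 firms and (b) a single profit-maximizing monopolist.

Cournot: Q = 40.64; Monopoly: Q = 25.4

Inverting demand: P = 279 − 5Q.
Cournot with 4 identical firms: the symmetric best-response condition is 279 − 25q = 25. Each firm produces q = 10.16, total output Q = 40.64, price P = 75.8.
Monopoly sets MR = MC: 279 − 10Q = 25 ⇒ Q = 25.4, P = 279 − 5·25.4 = 152.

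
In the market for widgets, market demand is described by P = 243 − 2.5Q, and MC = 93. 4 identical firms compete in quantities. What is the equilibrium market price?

P = 123

In a 4-firm Cournot equilibrium, symmetry and the first-order condition give q = (243 − 93)/(12.5) = 12. So Q = 48 and P = 123.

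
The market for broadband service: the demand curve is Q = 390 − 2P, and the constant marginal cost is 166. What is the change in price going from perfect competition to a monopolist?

P rises by 14.5

Inverting demand: P = 195 − 0.5Q.
Perfect competition: P = MC = 166, so 195 − 0.5Q = 166 and Q = 58.
A monopolist chooses Q where MR = MC. MR = 195 − Q; setting this equal to 166 gives Q = 29 and P = 180.5.
Change in price: 180.5 − 166 = 14.5.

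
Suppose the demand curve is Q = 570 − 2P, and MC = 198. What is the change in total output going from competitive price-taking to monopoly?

Inverting demand: P = 285 − 0.5Q.
Under competition P = MC = 198, so Q = (285 − 198)/0.5 = 174.
A monopolist chooses Q where MR = MC. MR = 285 − Q; setting this equal to 198 gives Q = 87 and P = 241.5.
Change in total output: 87 − 174 = −87.

Q falls by 87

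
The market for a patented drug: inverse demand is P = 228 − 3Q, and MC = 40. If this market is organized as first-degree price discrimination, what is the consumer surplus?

A perfectly discriminating monopolist sells every unit with P(Q) ≥ MC(Q), so output equals the competitive quantity Q = 188/3. Each buyer pays their reservation price, so CS = 0 and the firm captures all surplus.
CS = 0.

CS = 0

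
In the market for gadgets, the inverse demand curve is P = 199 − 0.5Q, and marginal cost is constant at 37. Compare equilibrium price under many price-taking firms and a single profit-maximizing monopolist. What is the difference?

Perfect competition: P = MC = 37, so 199 − 0.5Q = 37 and Q = 324.
A monopolist chooses Q where MR = MC. MR = 199 − Q; setting this equal to 37 gives Q = 162 and P = 118.
Change in equilibrium price: 118 − 37 = 81.

P rises by 81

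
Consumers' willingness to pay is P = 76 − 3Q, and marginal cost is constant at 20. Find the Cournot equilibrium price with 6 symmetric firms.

P = 28

Cournot with 6 identical firms: the symmetric best-response condition is 76 − 21q = 20. Each firm produces q = 8/3, total output Q = 16, price P = 28.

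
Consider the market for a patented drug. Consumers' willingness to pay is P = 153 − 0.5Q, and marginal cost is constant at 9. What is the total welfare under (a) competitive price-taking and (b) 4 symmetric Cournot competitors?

Competitive firms price at marginal cost: P = 9, giving Q = 288.
CS = ½·(153 − 9)·288 = 20736; PS = (9 − 9)·288 = 0; TS = 20736.
In a 4-firm Cournot equilibrium, symmetry and the first-order condition give q = (153 − 9)/(2.5) = 57.6. So Q = 230.4 and P = 37.8.
CS = ½·(153 − 37.8)·230.4 = 13271.04; PS = (37.8 − 9)·230.4 = 6635.52; TS = 19906.56.

Competition: TS = 20736; Cournot: TS = 19906.56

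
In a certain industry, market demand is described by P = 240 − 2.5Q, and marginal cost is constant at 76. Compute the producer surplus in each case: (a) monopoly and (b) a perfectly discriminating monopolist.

Monopoly: PS = 2689.6; Perfect PD: PS = 5379.2

The monopolist equates marginal revenue to marginal cost: 240 − 5Q = 76, so Q = 32.8. From demand, P = 158.
PS = (158 − 76)·32.8 = 2689.6.
Under first-degree price discrimination the firm charges each unit its demand price and produces up to where P = MC, i.e. Q = 65.6. Consumer surplus is zero; producer surplus equals total surplus.
PS = ½·(240 − 76)·65.6 = 5379.2.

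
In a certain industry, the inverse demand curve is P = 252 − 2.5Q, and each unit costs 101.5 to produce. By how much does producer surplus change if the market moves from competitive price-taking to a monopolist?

Perfect competition: P = MC = 101.5, so 252 − 2.5Q = 101.5 and Q = 60.2.
PS = (101.5 − 101.5)·60.2 = 0.
The monopolist equates marginal revenue to marginal cost: 252 − 5Q = 101.5, so Q = 30.1. From demand, P = 176.75.
PS = (176.75 − 101.5)·30.1 = 2265.025.
Change in producer surplus: 2265.025 − 0 = 2265.025.

Producer surplus rises by 2265.025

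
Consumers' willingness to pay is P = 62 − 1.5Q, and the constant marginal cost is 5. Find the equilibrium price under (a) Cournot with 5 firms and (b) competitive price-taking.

With 5 symmetric Cournot firms, each firm's FOC gives 62 − 9q = 5, so q = 19/3, Q = 5·19/3 = 95/3, and P = 14.5.
Under competition P = MC = 5, so Q = (62 − 5)/1.5 = 38.

Cournot: P = 14.5; Competition: P = 5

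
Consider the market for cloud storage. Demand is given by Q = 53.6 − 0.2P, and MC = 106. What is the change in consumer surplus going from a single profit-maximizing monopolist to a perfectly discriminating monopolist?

Consumer surplus falls by 656.1

Inverting demand: P = 268 − 5Q.
A monopolist chooses Q where MR = MC. MR = 268 − 10Q; setting this equal to 106 gives Q = 16.2 and P = 187.
CS = ½·(268 − 187)·16.2 = 656.1.
With perfect price discrimination, output is the efficient level Q = 32.4 (where demand meets MC), but every buyer pays their willingness to pay: CS = 0 and PS = total surplus.
CS = 0.
Change in consumer surplus: 0 − 656.1 = −656.1.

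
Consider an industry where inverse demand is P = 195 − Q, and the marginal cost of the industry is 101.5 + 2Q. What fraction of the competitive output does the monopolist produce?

Monopoly sets MR = MC: 195 − 2Q = 101.5 + 2Q ⇒ Q = 23.375, P = 195 − 23.375 = 171.625.
Under competition P = MC: 195 − Q = 101.5 + 2Q ⇒ Q = 187/6, P = 983/6.
Ratio Q_m/Q_c = 23.375/(187/6) = 0.75.

Q_m/Q_c = 0.75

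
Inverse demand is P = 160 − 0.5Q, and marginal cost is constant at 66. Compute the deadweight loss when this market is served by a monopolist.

DWL = 2209

Competitive firms price at marginal cost: P = 66, giving Q = 188.
The monopolist equates marginal revenue to marginal cost: 160 − Q = 66, so Q = 94. From demand, P = 113.
DWL is the triangle between Q = 94 and Q = 188: ½·(188 − 94)·(113 − 66) = 2209.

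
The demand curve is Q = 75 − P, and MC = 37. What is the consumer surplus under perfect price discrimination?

CS = 0

Inverting demand: P = 75 − Q.
Under first-degree price discrimination the firm charges each unit its demand price and produces up to where P = MC, i.e. Q = 38. Consumer surplus is zero; producer surplus equals total surplus.
CS = 0.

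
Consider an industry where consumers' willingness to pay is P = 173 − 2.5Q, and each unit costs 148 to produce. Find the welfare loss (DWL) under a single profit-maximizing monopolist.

Under competition P = MC = 148, so Q = (173 − 148)/2.5 = 10.
The monopolist equates marginal revenue to marginal cost: 173 − 5Q = 148, so Q = 5. From demand, P = 160.5.
DWL is the triangle between Q = 5 and Q = 10: ½·(10 − 5)·(160.5 − 148) = 31.25.

DWL = 31.25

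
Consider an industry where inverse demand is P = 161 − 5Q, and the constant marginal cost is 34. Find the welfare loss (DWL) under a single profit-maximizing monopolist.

DWL = 403.225

Perfect competition: P = MC = 34, so 161 − 5Q = 34 and Q = 25.4.
The monopolist equates marginal revenue to marginal cost: 161 − 10Q = 34, so Q = 12.7. From demand, P = 97.5.
DWL is the triangle between Q = 12.7 and Q = 25.4: ½·(25.4 − 12.7)·(97.5 − 34) = 403.225.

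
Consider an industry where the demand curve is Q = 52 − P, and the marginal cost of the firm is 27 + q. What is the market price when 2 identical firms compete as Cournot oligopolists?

Inverting demand: P = 52 − Q.
With 2 symmetric Cournot firms, each firm's FOC gives 52 − 3q = 27 + q, so q = 6.25, Q = 2·6.25 = 12.5, and P = 39.5.

P = 39.5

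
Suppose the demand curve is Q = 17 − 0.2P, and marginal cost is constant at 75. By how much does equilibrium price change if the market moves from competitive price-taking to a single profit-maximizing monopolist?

Inverting demand: P = 85 − 5Q.
Under competition P = MC = 75, so Q = (85 − 75)/5 = 2.
A monopolist chooses Q where MR = MC. MR = 85 − 10Q; setting this equal to 75 gives Q = 1 and P = 80.
Change in equilibrium price: 80 − 75 = 5.

Equilibrium price rises by 5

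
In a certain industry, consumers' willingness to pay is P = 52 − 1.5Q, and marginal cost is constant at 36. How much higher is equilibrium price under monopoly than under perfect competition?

P rises by 8

Competitive firms price at marginal cost: P = 36, giving Q = 32/3.
Monopoly sets MR = MC: 52 − 3Q = 36 ⇒ Q = 16/3, P = 52 − 1.5·16/3 = 44.
Change in equilibrium price: 44 − 36 = 8.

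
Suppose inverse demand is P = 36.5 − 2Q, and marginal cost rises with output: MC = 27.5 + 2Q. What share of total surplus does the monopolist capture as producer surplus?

The monopolist equates marginal revenue to marginal cost: 36.5 − 4Q = 27.5 + 2Q, so Q = 1.5. From demand, P = 33.5.
CS = ½·(36.5 − 33.5)·1.5 = 2.25.
PS = P·Q − VC(Q) = 33.5·1.5 − (27.5·1.5 + ½·2·1.5²) = 6.75.
Share captured = PS/TS = 6.75/9 = 0.75.

PS/TS = 0.75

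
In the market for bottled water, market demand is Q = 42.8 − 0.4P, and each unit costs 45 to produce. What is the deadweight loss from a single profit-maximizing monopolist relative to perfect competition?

DWL = 192.2

Inverting demand: P = 107 − 2.5Q.
Perfect competition: P = MC = 45, so 107 − 2.5Q = 45 and Q = 24.8.
Monopoly sets MR = MC: 107 − 5Q = 45 ⇒ Q = 12.4, P = 107 − 2.5·12.4 = 76.
DWL is the triangle between Q = 12.4 and Q = 24.8: ½·(24.8 − 12.4)·(76 − 45) = 192.2.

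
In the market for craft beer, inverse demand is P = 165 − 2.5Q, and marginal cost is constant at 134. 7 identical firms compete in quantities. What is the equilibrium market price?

P = 137.875

In a 7-firm Cournot equilibrium, symmetry and the first-order condition give q = (165 − 134)/(20) = 1.55. So Q = 10.85 and P = 137.875.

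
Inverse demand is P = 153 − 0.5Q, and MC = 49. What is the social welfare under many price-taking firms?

Perfect competition: P = MC = 49, so 153 − 0.5Q = 49 and Q = 208.
CS = ½·(153 − 49)·208 = 10816; PS = (49 − 49)·208 = 0; TS = 10816.

TS = 10816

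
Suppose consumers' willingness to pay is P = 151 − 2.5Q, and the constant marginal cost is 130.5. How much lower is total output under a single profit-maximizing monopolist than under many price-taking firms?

Perfect competition: P = MC = 130.5, so 151 − 2.5Q = 130.5 and Q = 8.2.
A monopolist chooses Q where MR = MC. MR = 151 − 5Q; setting this equal to 130.5 gives Q = 4.1 and P = 140.75.
Change in total output: 4.1 − 8.2 = −4.1.

Total output falls by 4.1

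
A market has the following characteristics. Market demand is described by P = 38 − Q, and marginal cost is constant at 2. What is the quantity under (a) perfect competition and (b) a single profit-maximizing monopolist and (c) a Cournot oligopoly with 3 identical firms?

Competition: Q = 36; Monopoly: Q = 18; Cournot: Q = 27

Competitive firms price at marginal cost: P = 2, giving Q = 36.
A monopolist chooses Q where MR = MC. MR = 38 − 2Q; setting this equal to 2 gives Q = 18 and P = 20.
In a 3-firm Cournot equilibrium, symmetry and the first-order condition give q = (38 − 2)/(4) = 9. So Q = 27 and P = 11.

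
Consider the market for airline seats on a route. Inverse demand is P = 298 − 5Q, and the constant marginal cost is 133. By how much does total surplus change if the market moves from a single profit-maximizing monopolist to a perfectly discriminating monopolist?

A monopolist chooses Q where MR = MC. MR = 298 − 10Q; setting this equal to 133 gives Q = 16.5 and P = 215.5.
CS = ½·(298 − 215.5)·16.5 = 680.625; PS = (215.5 − 133)·16.5 = 1361.25; TS = 2041.875.
A perfectly discriminating monopolist sells every unit with P(Q) ≥ MC(Q), so output equals the competitive quantity Q = 33. Each buyer pays their reservation price, so CS = 0 and the firm captures all surplus.
TS = 2722.5 (equal to competitive TS).
Change in total surplus: 2722.5 − 2041.875 = 680.625.

TS rises by 680.625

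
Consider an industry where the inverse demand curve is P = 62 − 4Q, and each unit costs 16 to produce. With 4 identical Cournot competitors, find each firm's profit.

π_i = 21.16

Cournot with 4 identical firms: the symmetric best-response condition is 62 − 20q = 16. Each firm produces q = 2.3, total output Q = 9.2, price P = 25.2.
Each firm's profit = (25.2 − 16)·2.3 = 21.16.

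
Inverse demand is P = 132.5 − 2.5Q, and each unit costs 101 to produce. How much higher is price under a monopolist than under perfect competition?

P rises by 15.75

Under competition P = MC = 101, so Q = (132.5 − 101)/2.5 = 12.6.
Monopoly sets MR = MC: 132.5 − 5Q = 101 ⇒ Q = 6.3, P = 132.5 − 2.5·6.3 = 116.75.
Change in price: 116.75 − 101 = 15.75.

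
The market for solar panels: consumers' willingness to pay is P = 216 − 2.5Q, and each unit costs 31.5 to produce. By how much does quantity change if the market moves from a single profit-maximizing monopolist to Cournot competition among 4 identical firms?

Quantity rises by 22.14

A monopolist chooses Q where MR = MC. MR = 216 − 5Q; setting this equal to 31.5 gives Q = 36.9 and P = 123.75.
Cournot with 4 identical firms: the symmetric best-response condition is 216 − 12.5q = 31.5. Each firm produces q = 14.76, total output Q = 59.04, price P = 68.4.
Change in quantity: 59.04 − 36.9 = 22.14.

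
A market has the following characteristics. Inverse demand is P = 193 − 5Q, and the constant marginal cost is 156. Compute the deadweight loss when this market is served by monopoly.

Under competition P = MC = 156, so Q = (193 − 156)/5 = 7.4.
Monopoly sets MR = MC: 193 − 10Q = 156 ⇒ Q = 3.7, P = 193 − 5·3.7 = 174.5.
DWL is the triangle between Q = 3.7 and Q = 7.4: ½·(7.4 − 3.7)·(174.5 − 156) = 34.225.

DWL = 34.225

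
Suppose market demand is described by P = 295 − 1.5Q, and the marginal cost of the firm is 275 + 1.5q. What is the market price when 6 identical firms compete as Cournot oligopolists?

P = 280

In a 6-firm Cournot equilibrium, symmetry and the first-order condition give q = (295 − 275)/(12) = 5/3. So Q = 10 and P = 280.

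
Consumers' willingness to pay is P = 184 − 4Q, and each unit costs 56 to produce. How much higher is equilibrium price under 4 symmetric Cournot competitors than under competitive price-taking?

Equilibrium price rises by 25.6

Competitive firms price at marginal cost: P = 56, giving Q = 32.
In a 4-firm Cournot equilibrium, symmetry and the first-order condition give q = (184 − 56)/(20) = 6.4. So Q = 25.6 and P = 81.6.
Change in equilibrium price: 81.6 − 56 = 25.6.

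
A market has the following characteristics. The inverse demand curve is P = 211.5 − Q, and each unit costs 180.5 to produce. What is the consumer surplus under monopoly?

CS = 120.125

A monopolist chooses Q where MR = MC. MR = 211.5 − 2Q; setting this equal to 180.5 gives Q = 15.5 and P = 196.
CS = ½·(211.5 − 196)·15.5 = 120.125.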